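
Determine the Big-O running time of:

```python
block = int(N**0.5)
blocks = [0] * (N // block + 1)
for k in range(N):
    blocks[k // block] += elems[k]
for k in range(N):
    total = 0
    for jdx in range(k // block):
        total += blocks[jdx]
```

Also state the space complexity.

Time complexity: O(n * sqrt(n)).
Space complexity: O(sqrt(n)).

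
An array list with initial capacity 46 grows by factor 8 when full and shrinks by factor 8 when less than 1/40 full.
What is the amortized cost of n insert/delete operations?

Using potential function Phi = |8*size - capacity|. Resizing costs are offset by potential release. Amortized O(1) per operation.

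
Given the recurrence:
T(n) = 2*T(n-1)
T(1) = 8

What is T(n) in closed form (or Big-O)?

Each step multiplies by 2. T(n) = T(1)*2^(n-1) = 8*2^(n-1).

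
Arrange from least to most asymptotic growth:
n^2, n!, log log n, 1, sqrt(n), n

Ordered by growth rate: 1 < log log n < sqrt(n) < n < n^2 < n!.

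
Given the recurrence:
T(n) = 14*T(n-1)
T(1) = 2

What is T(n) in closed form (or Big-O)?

Each step multiplies by 14. T(n) = T(1)*14^(n-1) = 2*14^(n-1).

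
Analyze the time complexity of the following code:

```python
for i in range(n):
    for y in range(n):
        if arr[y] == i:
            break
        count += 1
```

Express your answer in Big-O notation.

Time complexity: O(n^2).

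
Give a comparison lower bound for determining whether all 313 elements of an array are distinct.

In the algebraic decision-tree model, the YES region for element distinctness on 313 elements has 313! connected components (one per ordering). Ben-Or's theorem then gives a lower bound of Omega(log(n!)) = Omega(n log n).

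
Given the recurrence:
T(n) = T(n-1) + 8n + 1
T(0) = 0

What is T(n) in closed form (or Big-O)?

Dominant term in sum is 8*sum(i, i=1..n) = 8*n*(n+1)/2 = O(n^2).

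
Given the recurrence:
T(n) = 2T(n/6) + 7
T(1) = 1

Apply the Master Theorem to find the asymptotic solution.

a=2, b=6, f(n)=7. log_6(2) = 0.3869. Case 1 of Master Theorem: T(n) = O(n^0.3869).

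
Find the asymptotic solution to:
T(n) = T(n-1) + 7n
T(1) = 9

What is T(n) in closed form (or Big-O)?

Unrolling: T(n) = 9 + 7*(2 + 3 + ... + n) = 9 + 7*(n(n+1)/2 - 1) = O(n^2).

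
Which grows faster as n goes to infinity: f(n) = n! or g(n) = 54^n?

f(n) = n! grows faster: n!/54^n -> infinity by Stirling.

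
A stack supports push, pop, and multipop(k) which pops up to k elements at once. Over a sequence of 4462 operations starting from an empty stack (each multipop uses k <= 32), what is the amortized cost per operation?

Each element is pushed exactly once and popped at most once (whether by pop or as part of a multipop). So the total number of individual pops over the whole sequence is at most the number of pushes, which is at most 4462. Total work <= 2 * 4462, hence O(1) amortized per operation.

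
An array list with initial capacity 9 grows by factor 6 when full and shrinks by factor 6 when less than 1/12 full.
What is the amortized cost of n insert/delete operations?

Using potential function Phi = |6*size - capacity|. Resizing costs are offset by potential release. Amortized O(1) per operation.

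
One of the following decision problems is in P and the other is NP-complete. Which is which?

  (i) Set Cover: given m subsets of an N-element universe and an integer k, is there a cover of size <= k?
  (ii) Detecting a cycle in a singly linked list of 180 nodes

(i) is NP-complete: one of Karp's 21 NP-complete problems (with k part of the input).
(ii) is P: Floyd's tortoise-and-hare runs in O(n) time, O(1) space.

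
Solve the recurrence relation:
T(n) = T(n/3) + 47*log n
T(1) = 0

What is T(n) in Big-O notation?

Each of the log_3(n) levels adds O(log n). T(n) = O(log^2 n).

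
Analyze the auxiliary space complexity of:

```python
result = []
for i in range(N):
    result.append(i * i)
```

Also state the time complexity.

Space complexity: O(n).
Auxiliary storage grows linearly with the input size n in the worst case.
Time complexity: O(n).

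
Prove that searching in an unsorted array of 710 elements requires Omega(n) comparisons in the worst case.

An adversary can always place the target in the last position checked. Until all 710 positions are examined, the target might be in any unchecked position. Therefore 710 comparisons are necessary.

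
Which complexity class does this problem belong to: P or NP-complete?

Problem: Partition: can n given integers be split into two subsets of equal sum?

This problem is NP-complete: Subset Sum reduces to it (one of Karp's 21 NP-complete problems).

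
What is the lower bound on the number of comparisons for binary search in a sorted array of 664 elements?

With 664 possible positions, we need at least ceil(log_2(664)) = 10 comparisons. Each comparison splits the remaining candidates by at most half.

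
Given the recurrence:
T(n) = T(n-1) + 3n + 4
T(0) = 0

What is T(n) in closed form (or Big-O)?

Dominant term in sum is 3*sum(i, i=1..n) = 3*n*(n+1)/2 = O(n^2).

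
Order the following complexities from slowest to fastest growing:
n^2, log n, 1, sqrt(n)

Ordered by growth rate: 1 < log n < sqrt(n) < n^2.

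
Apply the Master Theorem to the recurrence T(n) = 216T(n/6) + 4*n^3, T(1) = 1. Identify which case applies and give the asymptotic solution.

a=216, b=6, f(n)=4*n^3.
log_6(216) = 3, so n^(log_b(a)) = n^3.
f(n) = Theta(n^3), so Case 2 applies.
T(n) = Theta(n^3 log n).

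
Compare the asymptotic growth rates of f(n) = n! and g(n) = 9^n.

f(n) = n! grows faster: by Stirling n! ~ (n/e)^n sqrt(2*pi*n); (n/e)^n eventually dominates 9^n.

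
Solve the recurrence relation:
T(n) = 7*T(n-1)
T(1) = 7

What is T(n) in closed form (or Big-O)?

Each step multiplies by 7. T(n) = T(1)*7^(n-1) = 7*7^(n-1).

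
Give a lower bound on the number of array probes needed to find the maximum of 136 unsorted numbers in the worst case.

Adversary: any unprobed cell could hold a value larger than everything seen so far. If fewer than 136 cells are probed, the adversary places the max in an unprobed cell. So all 136 cells must be examined; together with 136-1 comparisons this is tight.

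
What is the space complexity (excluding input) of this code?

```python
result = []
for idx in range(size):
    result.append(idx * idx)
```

Space complexity: O(n).
Auxiliary storage grows linearly with the input size n in the worst case.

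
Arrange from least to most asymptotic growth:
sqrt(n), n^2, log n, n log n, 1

Ordered by growth rate: 1 < log n < sqrt(n) < n log n < n^2.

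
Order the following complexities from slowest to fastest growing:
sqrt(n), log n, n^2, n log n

Ordered by growth rate: log n < sqrt(n) < n log n < n^2.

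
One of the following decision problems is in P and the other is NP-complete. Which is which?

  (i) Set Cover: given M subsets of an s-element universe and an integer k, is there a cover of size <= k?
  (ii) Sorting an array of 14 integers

(i) is NP-complete: one of Karp's 21 NP-complete problems (with k part of the input).
(ii) is P: merge sort runs in O(n log n).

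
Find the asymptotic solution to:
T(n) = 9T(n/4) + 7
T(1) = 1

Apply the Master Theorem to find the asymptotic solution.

a=9, b=4, f(n)=7. log_4(9) = 1.585. Case 1 of Master Theorem: T(n) = O(n^1.585).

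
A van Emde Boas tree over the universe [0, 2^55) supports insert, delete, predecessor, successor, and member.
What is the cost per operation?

vEB recursively partitions [0, 36028797018963968) into sqrt(u) clusters of size sqrt(u). Each operation recurses into either one cluster or the summary, never both: T(u) = T(sqrt(u)) + O(1) => T(u) = O(log log u) = O(log 55). This is worst-case, not just amortized.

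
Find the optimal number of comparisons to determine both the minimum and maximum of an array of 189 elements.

Naive approach: 376 comparisons (188 for max + 188 for min).
Optimal: Compare elements in pairs first (floor(n/2) = 94 comparisons), then find max among winners and min among losers (94 comparisons each).
Total: ceil(3n/2) - 2 = 282 comparisons. An adversary argument shows this is also a lower bound.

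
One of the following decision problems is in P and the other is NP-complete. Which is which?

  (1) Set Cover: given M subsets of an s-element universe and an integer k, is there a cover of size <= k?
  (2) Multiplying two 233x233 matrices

(1) is NP-complete: one of Karp's 21 NP-complete problems (with k part of the input).
(2) is P: the schoolbook algorithm runs in O(n^3).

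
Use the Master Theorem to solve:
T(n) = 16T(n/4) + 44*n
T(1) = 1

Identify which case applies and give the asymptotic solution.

a=16, b=4, f(n)=44*n.
log_4(16) = 2 > 1.
Since f(n) = O(n^1) is polynomially smaller than n^2, Case 1 applies.
T(n) = Theta(n^2).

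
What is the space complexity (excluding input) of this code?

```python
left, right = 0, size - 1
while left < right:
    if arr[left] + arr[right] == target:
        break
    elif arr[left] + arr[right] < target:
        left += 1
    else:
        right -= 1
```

Space complexity: O(1).
Only a constant amount of auxiliary storage is used; nothing grows with n.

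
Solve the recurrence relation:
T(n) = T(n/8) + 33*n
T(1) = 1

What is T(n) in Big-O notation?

Geometric series: 33*n*(1 + 1/8 + 1/8^2 + ...) = O(n). T(n) = O(n).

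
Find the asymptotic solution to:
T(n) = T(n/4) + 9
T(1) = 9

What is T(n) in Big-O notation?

Each step divides n by 4 and adds 9. After log_4(n) steps, T(n) = O(log n).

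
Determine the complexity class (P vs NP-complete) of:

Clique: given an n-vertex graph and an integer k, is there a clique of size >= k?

This problem is NP-complete: complement of Independent Set / Vertex Cover (with k part of the input).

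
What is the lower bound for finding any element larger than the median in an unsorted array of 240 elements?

To find an element larger than the median of 240 elements, we must see Omega(n) elements. Without seeing enough elements, an adversary can make any unseen element the median.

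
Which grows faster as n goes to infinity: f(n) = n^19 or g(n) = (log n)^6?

f(n) = n^19 grows faster: any positive polynomial dominates any polylog.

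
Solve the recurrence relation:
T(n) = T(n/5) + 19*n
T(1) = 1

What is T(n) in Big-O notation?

Geometric series: 19*n*(1 + 1/5 + 1/5^2 + ...) = O(n). T(n) = O(n).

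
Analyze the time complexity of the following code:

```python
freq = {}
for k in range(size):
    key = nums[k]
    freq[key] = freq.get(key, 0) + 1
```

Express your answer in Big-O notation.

Time complexity: O(n).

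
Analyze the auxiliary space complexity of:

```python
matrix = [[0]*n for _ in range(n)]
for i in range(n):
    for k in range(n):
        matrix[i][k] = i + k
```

Space complexity: O(n^2).
A 2D structure of size n x n is allocated.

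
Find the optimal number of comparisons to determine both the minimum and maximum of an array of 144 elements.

Naive approach: 286 comparisons (143 for max + 143 for min).
Optimal: Compare elements in pairs first (floor(n/2) = 72 comparisons), then find max among winners and min among losers (71 comparisons each).
Total: ceil(3n/2) - 2 = 214 comparisons. An adversary argument shows this is also a lower bound.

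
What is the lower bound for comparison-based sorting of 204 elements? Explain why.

A comparison-based sorting algorithm corresponds to a decision tree. With 204! possible permutations, the tree has 204! leaves. The height is at least log_2(204!) = Omega(n log n) by Stirling's approximation.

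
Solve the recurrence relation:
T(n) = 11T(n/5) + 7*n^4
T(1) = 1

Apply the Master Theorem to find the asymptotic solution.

a=11, b=5, f(n)=7*n^4. log_5(11) = 1.49 < 4. Case 3: T(n) = O(n^4).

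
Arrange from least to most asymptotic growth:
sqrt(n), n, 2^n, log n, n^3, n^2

Ordered by growth rate: log n < sqrt(n) < n < n^2 < n^3 < 2^n.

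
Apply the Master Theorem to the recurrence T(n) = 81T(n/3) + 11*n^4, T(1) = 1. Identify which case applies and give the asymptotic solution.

a=81, b=3, f(n)=11*n^4.
log_3(81) = 4, so n^(log_b(a)) = n^4.
f(n) = Theta(n^4), so Case 2 applies.
T(n) = Theta(n^4 log n).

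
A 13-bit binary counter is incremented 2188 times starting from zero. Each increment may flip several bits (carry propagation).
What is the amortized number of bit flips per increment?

Bit i flips on every 2^i-th increment, so over 2188 increments bit i flips floor(2188/2^i) times. Summing over i: total flips < 2 * 2188. Amortized: < 2 = O(1) per increment.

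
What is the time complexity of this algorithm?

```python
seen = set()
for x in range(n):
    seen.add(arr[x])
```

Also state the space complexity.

Time complexity: O(n).
Space complexity: O(n).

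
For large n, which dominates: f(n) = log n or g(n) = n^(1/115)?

g(n) = n^(1/115) grows faster: any positive power of n dominates log n.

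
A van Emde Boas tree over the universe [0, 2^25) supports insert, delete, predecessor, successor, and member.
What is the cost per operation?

vEB recursively partitions [0, 33554432) into sqrt(u) clusters of size sqrt(u). Each operation recurses into either one cluster or the summary, never both: T(u) = T(sqrt(u)) + O(1) => T(u) = O(log log u) = O(log 25). This is worst-case, not just amortized.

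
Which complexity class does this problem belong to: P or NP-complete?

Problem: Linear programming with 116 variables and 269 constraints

This problem is in P: the ellipsoid and interior-point methods run in polynomial time.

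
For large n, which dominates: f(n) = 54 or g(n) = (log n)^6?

g(n) = (log n)^6 grows faster: any unbounded function dominates a constant.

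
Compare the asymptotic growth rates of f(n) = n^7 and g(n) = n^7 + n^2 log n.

f(n) = n^7 and g(n) = n^7 + n^2 log n are Theta of each other: the lower-order n^2 log n term is o(n^7); both are Theta(n^7).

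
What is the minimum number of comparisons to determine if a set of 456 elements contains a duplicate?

Determining if 456 elements are all distinct requires Omega(n log n) comparisons in the comparison model. This follows from the element distinctness lower bound.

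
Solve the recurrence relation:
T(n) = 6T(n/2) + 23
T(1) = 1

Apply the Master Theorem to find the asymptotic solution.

a=6, b=2, f(n)=23. log_2(6) = 2.585. Case 1 of Master Theorem: T(n) = O(n^2.585).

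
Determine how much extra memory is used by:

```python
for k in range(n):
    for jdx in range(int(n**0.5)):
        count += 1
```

Space complexity: O(1).
Only a constant amount of auxiliary storage is used; nothing grows with n.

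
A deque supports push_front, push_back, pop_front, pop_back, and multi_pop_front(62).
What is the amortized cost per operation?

Assign 2 credits to each push operation. A pop uses 1 saved credit. multi_pop_front(62) uses up to 62 saved credits from previous pushes. Credits never go negative. Amortized cost is O(1).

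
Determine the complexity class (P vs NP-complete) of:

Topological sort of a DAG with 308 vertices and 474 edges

This problem is in P: DFS-based topological sort runs in O(V+E).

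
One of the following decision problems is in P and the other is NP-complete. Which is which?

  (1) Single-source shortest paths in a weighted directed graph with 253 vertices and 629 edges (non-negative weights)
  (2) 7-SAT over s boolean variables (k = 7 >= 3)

(1) is P: Dijkstra's algorithm runs in O((V+E) log V).
(2) is NP-complete: 3-SAT is NP-complete (Cook-Levin); k-SAT for k>=3 reduces from 3-SAT.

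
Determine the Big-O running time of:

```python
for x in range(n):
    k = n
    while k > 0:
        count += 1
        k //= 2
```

Time complexity: O(n log n).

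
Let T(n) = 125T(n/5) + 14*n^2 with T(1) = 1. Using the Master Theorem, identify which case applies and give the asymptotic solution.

a=125, b=5, f(n)=14*n^2.
log_5(125) = 3 > 2.
Since f(n) = O(n^2) is polynomially smaller than n^3, Case 1 applies.
T(n) = Theta(n^3).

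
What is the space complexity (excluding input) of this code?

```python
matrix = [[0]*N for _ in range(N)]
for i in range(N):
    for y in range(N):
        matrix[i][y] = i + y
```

Space complexity: O(n^2).
A 2D structure of size n x n is allocated.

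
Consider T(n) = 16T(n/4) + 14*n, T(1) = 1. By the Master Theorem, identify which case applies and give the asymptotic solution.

a=16, b=4, f(n)=14*n.
log_4(16) = 2 > 1.
Since f(n) = O(n^1) is polynomially smaller than n^2, Case 1 applies.
T(n) = Theta(n^2).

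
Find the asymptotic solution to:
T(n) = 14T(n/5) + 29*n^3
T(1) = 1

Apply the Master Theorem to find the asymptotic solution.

a=14, b=5, f(n)=29*n^3. log_5(14) = 1.64 < 3. Case 3: T(n) = O(n^3).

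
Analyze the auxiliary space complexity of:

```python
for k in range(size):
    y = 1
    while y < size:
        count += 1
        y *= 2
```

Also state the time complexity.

Space complexity: O(1).
Only a constant amount of auxiliary storage is used; nothing grows with n.
Time complexity: O(n log n).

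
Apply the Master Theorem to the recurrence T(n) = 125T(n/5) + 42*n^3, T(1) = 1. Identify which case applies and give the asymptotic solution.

a=125, b=5, f(n)=42*n^3.
log_5(125) = 3, so n^(log_b(a)) = n^3.
f(n) = Theta(n^3), so Case 2 applies.
T(n) = Theta(n^3 log n).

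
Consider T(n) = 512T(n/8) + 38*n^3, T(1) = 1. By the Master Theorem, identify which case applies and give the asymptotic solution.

a=512, b=8, f(n)=38*n^3.
log_8(512) = 3, so n^(log_b(a)) = n^3.
f(n) = Theta(n^3), so Case 2 applies.
T(n) = Theta(n^3 log n).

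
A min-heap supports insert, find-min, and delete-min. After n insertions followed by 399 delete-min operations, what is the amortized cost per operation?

Insert takes O(log n) worst case. Delete-min takes O(log n). Over a sequence of n inserts and 399 delete-mins, total cost is O((n + 399) log n). Amortized per operation: O(log n).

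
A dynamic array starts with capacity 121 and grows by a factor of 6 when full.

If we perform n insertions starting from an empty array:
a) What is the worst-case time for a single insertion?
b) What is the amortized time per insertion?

(a) Worst-case single insertion: O(n) -- when the array is full at capacity c, the resize copies all c elements, and c can be Theta(n).
(b) Resizes happen at sizes 121, 726, 4356, ... Total copy cost for n insertions: 121 + 726 + ... = O(n) (geometric series with ratio 1/6). Amortized cost per insertion: O(n)/n = O(1).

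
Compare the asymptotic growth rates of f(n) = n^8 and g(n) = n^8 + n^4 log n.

f(n) = n^8 and g(n) = n^8 + n^4 log n are Theta of each other: the lower-order n^4 log n term is o(n^8); both are Theta(n^8).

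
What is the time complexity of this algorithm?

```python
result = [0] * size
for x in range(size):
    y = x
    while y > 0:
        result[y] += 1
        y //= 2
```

Time complexity: O(n log n).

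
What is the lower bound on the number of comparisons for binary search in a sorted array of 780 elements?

With 780 possible positions, we need at least ceil(log_2(780)) = 10 comparisons. Each comparison splits the remaining candidates by at most half.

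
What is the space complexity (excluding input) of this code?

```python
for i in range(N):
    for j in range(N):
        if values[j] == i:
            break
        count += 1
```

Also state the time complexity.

Space complexity: O(1).
Only a constant amount of auxiliary storage is used; nothing grows with n.
Time complexity: O(n^2).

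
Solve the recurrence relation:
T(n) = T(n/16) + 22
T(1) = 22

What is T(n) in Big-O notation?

Each step divides n by 16 and adds 22. After log_16(n) steps, T(n) = O(log n).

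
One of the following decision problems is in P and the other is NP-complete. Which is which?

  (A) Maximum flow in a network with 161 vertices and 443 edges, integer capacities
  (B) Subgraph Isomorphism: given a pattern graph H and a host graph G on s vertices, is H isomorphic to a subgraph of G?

(A) is P: Edmonds-Karp / push-relabel run in polynomial time.
(B) is NP-complete: generalizes Clique and Hamiltonian Path (pattern size is part of the input).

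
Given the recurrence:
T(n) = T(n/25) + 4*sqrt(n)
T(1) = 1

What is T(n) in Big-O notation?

Each level contributes sqrt(n/25^k). Geometric series with ratio 1/sqrt(25) < 1 sums to O(sqrt(n)).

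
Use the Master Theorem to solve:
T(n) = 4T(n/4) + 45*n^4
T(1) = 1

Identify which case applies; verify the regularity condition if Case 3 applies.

a=4, b=4, f(n)=45*n^4.
log_4(4) = 1 < 4.
f(n) = Omega(n^(1+epsilon)) for some epsilon > 0, so Case 3 is the candidate.
Regularity: a*f(n/b) = 4*45*(n/4)^4 = (4/256)*45*n^4 <= c*f(n) with c = 4/256 < 1. Satisfied.
Case 3: T(n) = Theta(n^4).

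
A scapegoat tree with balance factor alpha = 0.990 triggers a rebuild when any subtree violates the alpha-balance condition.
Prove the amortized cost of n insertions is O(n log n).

Define potential Phi = c * sum of |size(left(v)) - size(right(v))| over all nodes. An insertion at depth d costs O(d) = O(log n) and increases Phi by O(log n). When a rebuild of subtree of size s occurs, it costs O(s) but reduces Phi by Omega(s). With alpha = 0.990, between rebuilds Omega(s) insertions must occur. Amortized cost per insertion: O(log n).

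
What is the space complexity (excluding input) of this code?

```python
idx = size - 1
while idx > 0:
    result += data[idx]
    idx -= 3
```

Space complexity: O(1).
Only a constant amount of auxiliary storage is used; nothing grows with n.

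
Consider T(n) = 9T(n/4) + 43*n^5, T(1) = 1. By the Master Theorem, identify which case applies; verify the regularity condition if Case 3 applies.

a=9, b=4, f(n)=43*n^5.
log_4(9) = 1.585 < 5.
f(n) = Omega(n^(1.585+epsilon)) for some epsilon > 0, so Case 3 is the candidate.
Regularity: a*f(n/b) = 9*43*(n/4)^5 = (9/1024)*43*n^5 <= c*f(n) with c = 9/1024 < 1. Satisfied.
Case 3: T(n) = Theta(n^5).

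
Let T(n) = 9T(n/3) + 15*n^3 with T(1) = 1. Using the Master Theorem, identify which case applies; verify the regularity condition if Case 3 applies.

a=9, b=3, f(n)=15*n^3.
log_3(9) = 2 < 3.
f(n) = Omega(n^(2+epsilon)) for some epsilon > 0, so Case 3 is the candidate.
Regularity: a*f(n/b) = 9*15*(n/3)^3 = (9/27)*15*n^3 <= c*f(n) with c = 9/27 < 1. Satisfied.
Case 3: T(n) = Theta(n^3).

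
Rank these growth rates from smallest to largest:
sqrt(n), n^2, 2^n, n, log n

Ordered by growth rate: log n < sqrt(n) < n < n^2 < 2^n.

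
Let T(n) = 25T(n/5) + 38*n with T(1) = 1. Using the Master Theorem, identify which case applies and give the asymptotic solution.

a=25, b=5, f(n)=38*n.
log_5(25) = 2 > 1.
Since f(n) = O(n^1) is polynomially smaller than n^2, Case 1 applies.
T(n) = Theta(n^2).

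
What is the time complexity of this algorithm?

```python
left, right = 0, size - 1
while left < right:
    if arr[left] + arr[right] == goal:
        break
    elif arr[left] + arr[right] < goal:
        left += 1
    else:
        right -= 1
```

Time complexity: O(n).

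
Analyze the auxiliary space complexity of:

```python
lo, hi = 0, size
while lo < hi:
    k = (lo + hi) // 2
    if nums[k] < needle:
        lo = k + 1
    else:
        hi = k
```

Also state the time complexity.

Space complexity: O(1).
Only a constant amount of auxiliary storage is used; nothing grows with n.
Time complexity: O(log n).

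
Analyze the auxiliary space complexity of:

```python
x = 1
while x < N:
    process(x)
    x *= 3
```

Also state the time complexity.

Space complexity: O(1).
Only a constant amount of auxiliary storage is used; nothing grows with n.
Time complexity: O(log n).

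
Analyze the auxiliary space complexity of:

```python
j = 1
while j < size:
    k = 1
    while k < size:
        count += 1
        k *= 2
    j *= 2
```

Space complexity: O(1).
Only a constant amount of auxiliary storage is used; nothing grows with n.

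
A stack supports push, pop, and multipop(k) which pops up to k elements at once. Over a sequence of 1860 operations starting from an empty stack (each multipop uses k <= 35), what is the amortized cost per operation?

Each element is pushed exactly once and popped at most once (whether by pop or as part of a multipop). So the total number of individual pops over the whole sequence is at most the number of pushes, which is at most 1860. Total work <= 2 * 1860, hence O(1) amortized per operation.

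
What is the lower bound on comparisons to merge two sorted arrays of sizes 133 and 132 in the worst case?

Adversary: with |133 - 132| <= 1 the inputs can be fully interleaved so that every adjacent pair in the merged output comes from different arrays. Then each of the 264 adjacent pairs must be directly compared, or the algorithm cannot determine their relative order. Standard merge meets this bound.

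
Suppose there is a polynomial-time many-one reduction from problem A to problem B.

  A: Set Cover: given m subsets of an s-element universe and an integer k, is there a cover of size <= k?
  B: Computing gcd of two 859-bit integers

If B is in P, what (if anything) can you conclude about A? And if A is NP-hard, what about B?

A poly-time reduction A <=_p B means any A-instance can be transformed to a B-instance in poly time.
If B is in P: compose the reduction with B's poly-time algorithm to solve A in poly time, so A is in P.
If A is NP-hard: every NP problem reduces to A, which reduces to B; composing reductions, every NP problem reduces to B, so B is NP-hard.
(Here in fact A is NP-complete and B is in P, so no such reduction is known -- its existence would imply P = NP; the analysis concerns only what the assumed reduction would or would not let you conclude.)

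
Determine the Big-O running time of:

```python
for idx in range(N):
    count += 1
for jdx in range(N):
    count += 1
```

Time complexity: O(n).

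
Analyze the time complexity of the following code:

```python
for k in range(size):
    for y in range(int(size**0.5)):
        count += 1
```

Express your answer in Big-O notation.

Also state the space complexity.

Time complexity: O(n * sqrt(n)).
Space complexity: O(1).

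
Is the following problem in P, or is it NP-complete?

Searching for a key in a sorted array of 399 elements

This problem is in P: binary search runs in O(log n).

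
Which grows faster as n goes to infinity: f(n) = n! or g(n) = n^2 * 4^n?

f(n) = n! grows faster: by Stirling n! ~ (n/e)^n sqrt(2*pi*n); (n/e)^n eventually dominates n^2 * 4^n.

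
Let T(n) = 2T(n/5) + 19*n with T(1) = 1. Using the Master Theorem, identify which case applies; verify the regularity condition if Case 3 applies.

a=2, b=5, f(n)=19*n.
log_5(2) = 0.4307 < 1.
f(n) = Omega(n^(0.4307+epsilon)) for some epsilon > 0, so Case 3 is the candidate.
Regularity: a*f(n/b) = 2*19*(n/5)^1 = (2/5)*19*n^1 <= c*f(n) with c = 2/5 < 1. Satisfied.
Case 3: T(n) = Theta(n).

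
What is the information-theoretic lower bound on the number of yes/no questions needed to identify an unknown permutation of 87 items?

There are 87! = 2107757298379527717213600518699389595229783738061356212322972511214654115727593174080683423236414793504734471782400000000000000000000 permutations. Each yes/no question gives at most 1 bit, so at least ceil(log_2(2107757298379527717213600518699389595229783738061356212322972511214654115727593174080683423236414793504734471782400000000000000000000)) = 440 questions are needed.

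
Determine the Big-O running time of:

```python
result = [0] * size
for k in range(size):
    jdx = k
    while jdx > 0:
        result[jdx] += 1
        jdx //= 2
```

Time complexity: O(n log n).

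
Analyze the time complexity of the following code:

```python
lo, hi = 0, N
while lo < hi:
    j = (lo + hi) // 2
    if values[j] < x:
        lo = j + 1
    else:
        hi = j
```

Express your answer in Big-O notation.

Time complexity: O(log n).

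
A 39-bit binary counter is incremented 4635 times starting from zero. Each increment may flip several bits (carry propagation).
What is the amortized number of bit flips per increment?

Bit i flips on every 2^i-th increment, so over 4635 increments bit i flips floor(4635/2^i) times. Summing over i: total flips < 2 * 4635. Amortized: < 2 = O(1) per increment.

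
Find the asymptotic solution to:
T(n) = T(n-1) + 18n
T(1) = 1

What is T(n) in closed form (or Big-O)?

Unrolling: T(n) = 1 + 18*(2 + 3 + ... + n) = 1 + 18*(n(n+1)/2 - 1) = O(n^2).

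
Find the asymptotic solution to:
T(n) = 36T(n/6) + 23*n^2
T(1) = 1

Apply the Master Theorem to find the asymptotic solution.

a=36, b=6, f(n)=23*n^2. log_6(36) = 2. Case 2: T(n) = O(n^2 log n).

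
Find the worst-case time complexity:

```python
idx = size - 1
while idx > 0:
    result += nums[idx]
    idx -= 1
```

Time complexity: O(n).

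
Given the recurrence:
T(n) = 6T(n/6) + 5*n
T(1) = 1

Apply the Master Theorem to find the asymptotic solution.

a=6, b=6, f(n)=5*n. log_6(6) = 1. Case 2: T(n) = O(n log n).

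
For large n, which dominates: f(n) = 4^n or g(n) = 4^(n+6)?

f(n) = 4^n and g(n) = 4^(n+6) are Theta of each other: 4^(n+6) = 4^6 * 4^n = Theta(4^n).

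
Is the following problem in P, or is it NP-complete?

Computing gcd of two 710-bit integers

This problem is in P: the Euclidean algorithm runs in polynomial time in the bit-length.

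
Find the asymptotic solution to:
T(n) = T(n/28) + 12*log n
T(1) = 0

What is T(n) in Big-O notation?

Each of the log_28(n) levels adds O(log n). T(n) = O(log^2 n).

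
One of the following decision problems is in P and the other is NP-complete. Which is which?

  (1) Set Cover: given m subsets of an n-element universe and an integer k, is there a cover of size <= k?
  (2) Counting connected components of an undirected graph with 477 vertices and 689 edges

(1) is NP-complete: one of Karp's 21 NP-complete problems (with k part of the input).
(2) is P: BFS/DFS visits each vertex and edge once: O(V+E).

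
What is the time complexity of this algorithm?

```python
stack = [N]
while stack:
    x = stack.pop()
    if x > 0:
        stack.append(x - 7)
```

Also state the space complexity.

Time complexity: O(n).
Space complexity: O(1).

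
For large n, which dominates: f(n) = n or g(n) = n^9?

g(n) = n^9 grows faster: n^9/n = n^8 -> infinity.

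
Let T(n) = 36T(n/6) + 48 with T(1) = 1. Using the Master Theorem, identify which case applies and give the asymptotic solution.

a=36, b=6, f(n)=48.
log_6(36) = 2 > 0.
Since f(n) = O(n^0) is polynomially smaller than n^2, Case 1 applies.
T(n) = Theta(n^2).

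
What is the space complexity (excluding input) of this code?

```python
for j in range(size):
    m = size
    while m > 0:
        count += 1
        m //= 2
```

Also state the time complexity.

Space complexity: O(1).
Only a constant amount of auxiliary storage is used; nothing grows with n.
Time complexity: O(n log n).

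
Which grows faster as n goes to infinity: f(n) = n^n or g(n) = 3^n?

f(n) = n^n grows faster: n^n / 3^n = (n/3)^n -> infinity once n > 3.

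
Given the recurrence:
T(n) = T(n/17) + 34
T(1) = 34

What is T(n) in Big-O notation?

Each step divides n by 17 and adds 34. After log_17(n) steps, T(n) = O(log n).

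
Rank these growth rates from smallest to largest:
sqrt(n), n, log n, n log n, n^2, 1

Ordered by growth rate: 1 < log n < sqrt(n) < n < n log n < n^2.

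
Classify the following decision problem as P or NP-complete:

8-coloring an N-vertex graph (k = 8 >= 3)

This problem is NP-complete: graph k-coloring for k>=3 is NP-complete by reduction from 3-SAT.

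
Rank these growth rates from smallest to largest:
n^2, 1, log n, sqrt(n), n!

Ordered by growth rate: 1 < log n < sqrt(n) < n^2 < n!.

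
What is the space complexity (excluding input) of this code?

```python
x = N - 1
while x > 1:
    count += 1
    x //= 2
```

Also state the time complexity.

Space complexity: O(1).
Only a constant amount of auxiliary storage is used; nothing grows with n.
Time complexity: O(log n).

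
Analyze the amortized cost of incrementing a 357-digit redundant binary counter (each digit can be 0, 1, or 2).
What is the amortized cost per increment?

A redundant counter on 357 digits allows digit values 0, 1, 2. Increment adds 1 to the least significant digit and carries any 2 to a 0 plus +1 on the next digit. With potential Phi = (number of 2-digits), each increment does O(1) actual work plus a chain of carries, each of which decreases Phi by 1. Amortized O(1).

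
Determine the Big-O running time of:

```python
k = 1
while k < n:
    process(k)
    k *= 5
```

Time complexity: O(log n).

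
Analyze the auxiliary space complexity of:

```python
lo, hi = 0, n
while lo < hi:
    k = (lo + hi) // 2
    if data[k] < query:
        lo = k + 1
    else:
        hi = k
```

Space complexity: O(1).
Only a constant amount of auxiliary storage is used; nothing grows with n.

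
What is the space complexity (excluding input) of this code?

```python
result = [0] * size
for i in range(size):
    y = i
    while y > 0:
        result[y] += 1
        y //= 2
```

Space complexity: O(n).
Auxiliary storage grows linearly with the input size n in the worst case.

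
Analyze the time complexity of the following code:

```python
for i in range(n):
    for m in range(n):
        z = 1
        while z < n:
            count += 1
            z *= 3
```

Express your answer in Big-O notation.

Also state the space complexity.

Time complexity: O(n^2 log n).
Space complexity: O(1).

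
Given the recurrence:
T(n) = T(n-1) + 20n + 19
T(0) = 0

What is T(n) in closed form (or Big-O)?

Dominant term in sum is 20*sum(i, i=1..n) = 20*n*(n+1)/2 = O(n^2).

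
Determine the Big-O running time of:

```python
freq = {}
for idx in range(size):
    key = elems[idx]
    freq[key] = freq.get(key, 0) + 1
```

Time complexity: O(n).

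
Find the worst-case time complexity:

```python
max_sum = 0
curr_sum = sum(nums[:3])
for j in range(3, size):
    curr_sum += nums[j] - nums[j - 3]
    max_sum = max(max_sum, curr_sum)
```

Time complexity: O(n).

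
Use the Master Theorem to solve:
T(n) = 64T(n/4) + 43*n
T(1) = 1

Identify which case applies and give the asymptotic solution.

a=64, b=4, f(n)=43*n.
log_4(64) = 3 > 1.
Since f(n) = O(n^1) is polynomially smaller than n^3, Case 1 applies.
T(n) = Theta(n^3).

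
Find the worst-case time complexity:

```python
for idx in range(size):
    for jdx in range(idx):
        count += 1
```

Time complexity: O(n^2).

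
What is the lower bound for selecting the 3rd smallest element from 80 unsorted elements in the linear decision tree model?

Selecting the 3rd smallest of 80 elements requires Omega(n) comparisons. Every element must be compared at least once. The BFPRT algorithm achieves O(n), making this tight.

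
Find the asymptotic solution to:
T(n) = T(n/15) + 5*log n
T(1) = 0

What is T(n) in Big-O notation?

Each of the log_15(n) levels adds O(log n). T(n) = O(log^2 n).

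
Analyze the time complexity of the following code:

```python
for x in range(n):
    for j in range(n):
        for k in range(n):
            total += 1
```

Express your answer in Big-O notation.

Time complexity: O(n^3).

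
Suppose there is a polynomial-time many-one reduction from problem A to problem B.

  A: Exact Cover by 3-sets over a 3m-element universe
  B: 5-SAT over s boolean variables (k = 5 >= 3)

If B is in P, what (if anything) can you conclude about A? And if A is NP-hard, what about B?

A poly-time reduction A <=_p B means any A-instance can be transformed to a B-instance in poly time.
If B is in P: compose the reduction with B's poly-time algorithm to solve A in poly time, so A is in P.
If A is NP-hard: every NP problem reduces to A, which reduces to B; composing reductions, every NP problem reduces to B, so B is NP-hard.
(Here in fact A is NP-complete and B is NP-complete.)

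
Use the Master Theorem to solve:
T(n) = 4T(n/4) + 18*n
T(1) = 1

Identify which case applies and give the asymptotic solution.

a=4, b=4, f(n)=18*n.
log_4(4) = 1, so n^(log_b(a)) = n.
f(n) = Theta(n), so Case 2 applies.
T(n) = Theta(n log n).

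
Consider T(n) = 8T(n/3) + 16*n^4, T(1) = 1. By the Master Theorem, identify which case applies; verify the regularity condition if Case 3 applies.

a=8, b=3, f(n)=16*n^4.
log_3(8) = 1.893 < 4.
f(n) = Omega(n^(1.893+epsilon)) for some epsilon > 0, so Case 3 is the candidate.
Regularity: a*f(n/b) = 8*16*(n/3)^4 = (8/81)*16*n^4 <= c*f(n) with c = 8/81 < 1. Satisfied.
Case 3: T(n) = Theta(n^4).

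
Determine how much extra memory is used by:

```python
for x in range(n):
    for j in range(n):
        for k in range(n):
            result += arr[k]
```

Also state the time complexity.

Space complexity: O(1).
Only a constant amount of auxiliary storage is used; nothing grows with n.
Time complexity: O(n^3).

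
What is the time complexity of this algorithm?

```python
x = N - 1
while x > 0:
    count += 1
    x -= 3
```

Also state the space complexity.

Time complexity: O(n).
Space complexity: O(1).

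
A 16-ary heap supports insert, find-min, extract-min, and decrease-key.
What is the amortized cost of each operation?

The 16-ary heap has height O(log_16 n). Insert sifts up: O(log_16 n). Find-min reads the root: O(1). Extract-min sifts down comparing 16 children per level: O(16 * log_16 n). Decrease-key sifts up: O(log_16 n).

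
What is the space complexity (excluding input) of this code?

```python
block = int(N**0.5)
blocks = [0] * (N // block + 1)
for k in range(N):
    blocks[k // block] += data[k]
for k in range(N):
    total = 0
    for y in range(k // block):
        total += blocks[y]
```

Space complexity: O(sqrt(n)).
Storage scales with sqrt(n).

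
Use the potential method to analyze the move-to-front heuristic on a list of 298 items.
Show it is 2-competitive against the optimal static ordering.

Let Phi = number of inversions between the MTF list and the optimal static list (0 <= Phi <= C(298,2)). Accessing an element at MTF position k and optimal position j: the move-to-front destroys all k-1 inversions in front of it that are not in front in optimal (>= k-j of them) and creates at most j-1 new ones. Amortized cost <= k + (j-1) - (k-j) = 2j - 1 <= 2 * optimal cost.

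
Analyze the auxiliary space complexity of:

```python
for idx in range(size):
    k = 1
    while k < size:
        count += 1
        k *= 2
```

Space complexity: O(1).
Only a constant amount of auxiliary storage is used; nothing grows with n.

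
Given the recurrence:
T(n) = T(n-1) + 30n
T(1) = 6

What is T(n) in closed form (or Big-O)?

Unrolling: T(n) = 6 + 30*(2 + 3 + ... + n) = 6 + 30*(n(n+1)/2 - 1) = O(n^2).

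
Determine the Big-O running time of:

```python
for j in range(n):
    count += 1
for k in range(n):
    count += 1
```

Time complexity: O(n).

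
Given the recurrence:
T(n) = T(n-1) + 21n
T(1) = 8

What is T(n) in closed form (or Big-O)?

Unrolling: T(n) = 8 + 21*(2 + 3 + ... + n) = 8 + 21*(n(n+1)/2 - 1) = O(n^2).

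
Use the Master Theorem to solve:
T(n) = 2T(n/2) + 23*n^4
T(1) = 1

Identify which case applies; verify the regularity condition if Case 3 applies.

a=2, b=2, f(n)=23*n^4.
log_2(2) = 1 < 4.
f(n) = Omega(n^(1+epsilon)) for some epsilon > 0, so Case 3 is the candidate.
Regularity: a*f(n/b) = 2*23*(n/2)^4 = (2/16)*23*n^4 <= c*f(n) with c = 2/16 < 1. Satisfied.
Case 3: T(n) = Theta(n^4).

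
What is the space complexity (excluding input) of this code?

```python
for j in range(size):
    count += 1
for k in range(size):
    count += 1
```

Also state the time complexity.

Space complexity: O(1).
Only a constant amount of auxiliary storage is used; nothing grows with n.
Time complexity: O(n).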